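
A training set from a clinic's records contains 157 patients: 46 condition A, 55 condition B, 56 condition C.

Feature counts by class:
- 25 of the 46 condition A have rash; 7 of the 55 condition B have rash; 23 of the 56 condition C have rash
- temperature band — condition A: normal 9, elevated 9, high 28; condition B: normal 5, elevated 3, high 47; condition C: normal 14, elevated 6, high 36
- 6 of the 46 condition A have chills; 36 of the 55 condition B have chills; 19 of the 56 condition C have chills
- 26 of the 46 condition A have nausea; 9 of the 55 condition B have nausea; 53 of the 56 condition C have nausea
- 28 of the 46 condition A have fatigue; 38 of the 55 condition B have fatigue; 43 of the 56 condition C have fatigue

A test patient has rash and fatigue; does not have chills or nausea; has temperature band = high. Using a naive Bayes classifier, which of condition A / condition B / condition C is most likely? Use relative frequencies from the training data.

condition A: (46/157) × (25/46) × (28/46) × (40/46) × (20/46) × (28/46) ≈ 0.0223057
condition B: (55/157) × (7/55) × (47/55) × (19/55) × (46/55) × (38/55) ≈ 0.00760572
condition C: (56/157) × (23/56) × (36/56) × (37/56) × (3/56) × (43/56) ≈ 0.00255959
Highest score → condition A.

condition A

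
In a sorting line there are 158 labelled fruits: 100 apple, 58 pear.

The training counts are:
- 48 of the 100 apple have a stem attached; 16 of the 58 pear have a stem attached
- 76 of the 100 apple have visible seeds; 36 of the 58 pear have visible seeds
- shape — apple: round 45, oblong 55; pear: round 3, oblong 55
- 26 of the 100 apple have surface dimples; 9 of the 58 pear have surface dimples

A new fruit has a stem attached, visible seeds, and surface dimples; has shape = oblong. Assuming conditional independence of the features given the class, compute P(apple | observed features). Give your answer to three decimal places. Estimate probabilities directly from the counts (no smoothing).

0.781

apple: (100/158) × (48/100) × (76/100) × (55/100) × (26/100) ≈ 0.0330167
pear: (58/158) × (16/58) × (36/58) × (55/58) × (9/58) ≈ 0.00924883
P(apple | x) = 0.0330167 / 0.04226553 ≈ 0.781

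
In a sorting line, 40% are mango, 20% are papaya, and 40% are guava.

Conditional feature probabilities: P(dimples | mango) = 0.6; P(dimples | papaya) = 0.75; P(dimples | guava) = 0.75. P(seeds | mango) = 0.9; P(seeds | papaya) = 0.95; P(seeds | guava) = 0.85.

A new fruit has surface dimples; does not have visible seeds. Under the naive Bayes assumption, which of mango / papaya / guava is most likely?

mango: 0.4 × 0.6 × (1−0.9) = 0.024
papaya: 0.2 × 0.75 × (1−0.95) = 0.0075
guava: 0.4 × 0.75 × (1−0.85) = 0.045
Highest score → guava.

guava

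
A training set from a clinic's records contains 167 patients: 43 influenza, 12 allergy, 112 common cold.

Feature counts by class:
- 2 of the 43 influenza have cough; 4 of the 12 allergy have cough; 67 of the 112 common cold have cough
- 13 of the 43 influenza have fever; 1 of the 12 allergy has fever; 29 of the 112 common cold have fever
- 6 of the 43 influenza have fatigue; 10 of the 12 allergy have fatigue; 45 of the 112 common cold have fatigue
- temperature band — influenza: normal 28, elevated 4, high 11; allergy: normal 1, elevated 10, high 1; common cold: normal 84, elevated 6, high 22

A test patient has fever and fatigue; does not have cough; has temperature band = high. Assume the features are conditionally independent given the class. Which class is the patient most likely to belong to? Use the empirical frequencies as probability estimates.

influenza: (43/167) × (41/43) × (13/43) × (6/43) × (11/43) ≈ 0.00264941
allergy: (12/167) × (8/12) × (1/12) × (10/12) × (1/12) ≈ 0.000277223
common cold: (112/167) × (45/112) × (29/112) × (45/112) × (22/112) ≈ 0.00550649
Highest score → common cold.

common cold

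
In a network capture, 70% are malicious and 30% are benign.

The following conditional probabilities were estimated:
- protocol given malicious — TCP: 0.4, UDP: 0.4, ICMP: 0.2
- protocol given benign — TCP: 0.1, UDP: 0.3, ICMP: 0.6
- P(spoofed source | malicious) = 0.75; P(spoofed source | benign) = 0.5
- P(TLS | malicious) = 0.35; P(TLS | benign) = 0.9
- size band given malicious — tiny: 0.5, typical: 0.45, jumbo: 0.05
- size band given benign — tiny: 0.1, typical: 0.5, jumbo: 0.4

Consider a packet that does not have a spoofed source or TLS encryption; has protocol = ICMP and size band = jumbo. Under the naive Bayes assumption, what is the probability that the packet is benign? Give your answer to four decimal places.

0.7599

malicious: 0.7 × 0.2 × (1−0.75) × (1−0.35) × 0.05 = 0.0011375
benign: 0.3 × 0.6 × (1−0.5) × (1−0.9) × 0.4 = 0.0036
P(benign | x) = 0.0036 / 0.0047375 ≈ 0.7599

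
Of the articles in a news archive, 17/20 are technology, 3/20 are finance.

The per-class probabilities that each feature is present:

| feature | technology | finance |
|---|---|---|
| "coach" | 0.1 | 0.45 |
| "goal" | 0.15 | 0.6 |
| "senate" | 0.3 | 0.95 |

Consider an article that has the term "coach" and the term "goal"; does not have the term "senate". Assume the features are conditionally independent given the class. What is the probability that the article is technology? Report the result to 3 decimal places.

technology: 0.85 × 0.1 × 0.15 × (1−0.3) = 0.008925
finance: 0.15 × 0.45 × 0.6 × (1−0.95) = 0.002025
P(technology | x) = 0.008925 / 0.01095 ≈ 0.815

0.815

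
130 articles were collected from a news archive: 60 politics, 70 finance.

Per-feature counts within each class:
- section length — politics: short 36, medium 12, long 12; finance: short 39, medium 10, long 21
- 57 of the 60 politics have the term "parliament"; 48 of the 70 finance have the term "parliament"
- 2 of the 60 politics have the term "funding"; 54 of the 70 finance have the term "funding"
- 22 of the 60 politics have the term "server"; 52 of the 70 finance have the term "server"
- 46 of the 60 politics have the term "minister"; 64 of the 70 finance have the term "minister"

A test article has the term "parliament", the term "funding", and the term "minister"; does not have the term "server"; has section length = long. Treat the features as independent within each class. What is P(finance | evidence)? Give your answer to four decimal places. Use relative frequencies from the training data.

0.9340

politics: (60/130) × (12/60) × (57/60) × (2/60) × (38/60) × (46/60) ≈ 0.00141932
finance: (70/130) × (21/70) × (48/70) × (54/70) × (18/70) × (64/70) ≈ 0.0200896
P(finance | x) = 0.0200896 / 0.02150892 ≈ 0.9340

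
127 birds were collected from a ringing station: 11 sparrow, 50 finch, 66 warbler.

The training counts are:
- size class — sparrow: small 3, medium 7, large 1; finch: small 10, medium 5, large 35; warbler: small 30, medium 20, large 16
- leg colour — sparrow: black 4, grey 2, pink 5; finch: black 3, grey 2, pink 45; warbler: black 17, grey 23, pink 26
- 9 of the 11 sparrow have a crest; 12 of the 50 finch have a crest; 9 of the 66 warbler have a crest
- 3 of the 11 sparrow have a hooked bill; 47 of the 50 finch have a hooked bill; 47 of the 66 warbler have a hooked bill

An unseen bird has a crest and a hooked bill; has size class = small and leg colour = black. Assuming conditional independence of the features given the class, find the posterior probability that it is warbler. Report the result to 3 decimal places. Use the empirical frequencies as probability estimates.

0.665

sparrow: (11/127) × (3/11) × (4/11) × (9/11) × (3/11) ≈ 0.00191674
finch: (50/127) × (10/50) × (3/50) × (12/50) × (47/50) ≈ 0.00106583
warbler: (66/127) × (30/66) × (17/66) × (9/66) × (47/66) ≈ 0.00590847
P(warbler | x) = 0.00590847 / 0.00889104 ≈ 0.665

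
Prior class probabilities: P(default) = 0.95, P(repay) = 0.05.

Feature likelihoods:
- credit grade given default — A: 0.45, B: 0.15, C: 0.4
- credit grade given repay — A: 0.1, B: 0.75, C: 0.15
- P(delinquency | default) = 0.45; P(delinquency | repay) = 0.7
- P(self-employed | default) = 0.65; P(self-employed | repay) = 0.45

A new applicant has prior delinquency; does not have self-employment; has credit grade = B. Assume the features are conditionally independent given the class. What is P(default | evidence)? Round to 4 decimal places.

default: 0.95 × 0.15 × 0.45 × (1−0.65) = 0.02244375
repay: 0.05 × 0.75 × 0.7 × (1−0.45) = 0.0144375
P(default | x) = 0.02244375 / 0.03688125 ≈ 0.6085

0.6085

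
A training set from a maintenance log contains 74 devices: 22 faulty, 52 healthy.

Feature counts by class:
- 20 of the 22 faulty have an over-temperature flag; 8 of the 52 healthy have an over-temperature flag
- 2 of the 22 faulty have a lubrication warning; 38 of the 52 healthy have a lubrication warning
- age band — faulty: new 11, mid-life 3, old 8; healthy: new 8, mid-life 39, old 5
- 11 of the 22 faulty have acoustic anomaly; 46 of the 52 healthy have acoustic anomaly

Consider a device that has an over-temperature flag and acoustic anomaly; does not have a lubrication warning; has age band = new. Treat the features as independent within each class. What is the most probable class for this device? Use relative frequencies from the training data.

faulty

faulty: (22/74) × (20/22) × (20/22) × (11/22) × (11/22) ≈ 0.0614251
healthy: (52/74) × (8/52) × (14/52) × (8/52) × (46/52) ≈ 0.00396118
Highest score → faulty.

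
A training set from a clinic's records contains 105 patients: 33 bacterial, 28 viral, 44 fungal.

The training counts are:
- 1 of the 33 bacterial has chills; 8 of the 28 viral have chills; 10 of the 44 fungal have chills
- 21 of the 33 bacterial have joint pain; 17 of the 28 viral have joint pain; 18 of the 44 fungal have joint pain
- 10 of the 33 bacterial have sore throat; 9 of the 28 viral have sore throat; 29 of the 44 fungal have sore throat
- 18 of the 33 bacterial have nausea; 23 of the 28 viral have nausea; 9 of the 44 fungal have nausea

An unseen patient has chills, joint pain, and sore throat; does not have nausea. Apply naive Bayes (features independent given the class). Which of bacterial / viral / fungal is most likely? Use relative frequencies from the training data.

bacterial: (33/105) × (1/33) × (21/33) × (10/33) × (15/33) ≈ 0.000834794
viral: (28/105) × (8/28) × (17/28) × (9/28) × (5/28) ≈ 0.00265514
fungal: (44/105) × (10/44) × (18/44) × (29/44) × (35/44) ≈ 0.0204264
Highest score → fungal.

fungal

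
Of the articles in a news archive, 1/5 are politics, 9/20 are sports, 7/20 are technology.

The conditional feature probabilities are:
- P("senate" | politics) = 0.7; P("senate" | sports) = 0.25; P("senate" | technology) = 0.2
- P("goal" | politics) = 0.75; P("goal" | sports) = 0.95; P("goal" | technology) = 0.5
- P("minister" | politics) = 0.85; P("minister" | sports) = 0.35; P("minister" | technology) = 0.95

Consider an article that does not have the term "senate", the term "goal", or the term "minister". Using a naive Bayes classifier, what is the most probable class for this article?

sports

politics: 0.2 × (1−0.7) × (1−0.75) × (1−0.85) = 0.00225
sports: 0.45 × (1−0.25) × (1−0.95) × (1−0.35) = 0.01096875
technology: 0.35 × (1−0.2) × (1−0.5) × (1−0.95) = 0.007
Highest score → sports.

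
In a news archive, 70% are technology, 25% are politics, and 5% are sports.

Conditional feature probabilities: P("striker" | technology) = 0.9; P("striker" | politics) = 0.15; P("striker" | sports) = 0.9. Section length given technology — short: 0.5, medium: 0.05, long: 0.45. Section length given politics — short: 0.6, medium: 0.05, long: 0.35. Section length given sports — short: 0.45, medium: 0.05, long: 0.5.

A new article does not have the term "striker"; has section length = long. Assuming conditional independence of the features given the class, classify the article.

technology: 0.7 × (1−0.9) × 0.45 = 0.0315
politics: 0.25 × (1−0.15) × 0.35 = 0.074375
sports: 0.05 × (1−0.9) × 0.5 = 0.0025
Highest score → politics.

politics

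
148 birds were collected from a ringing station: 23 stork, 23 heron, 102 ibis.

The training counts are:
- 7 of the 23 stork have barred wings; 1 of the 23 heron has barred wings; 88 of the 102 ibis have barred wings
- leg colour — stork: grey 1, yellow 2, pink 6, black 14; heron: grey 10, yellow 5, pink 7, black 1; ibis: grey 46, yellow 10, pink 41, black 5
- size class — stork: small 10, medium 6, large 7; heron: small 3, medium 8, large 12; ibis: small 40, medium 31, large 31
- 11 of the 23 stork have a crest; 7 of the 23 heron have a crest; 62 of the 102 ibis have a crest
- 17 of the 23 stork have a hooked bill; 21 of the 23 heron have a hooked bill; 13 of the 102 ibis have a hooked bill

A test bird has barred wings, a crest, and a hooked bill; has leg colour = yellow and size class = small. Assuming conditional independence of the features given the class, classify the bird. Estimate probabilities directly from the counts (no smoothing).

stork: (23/148) × (7/23) × (2/23) × (10/23) × (11/23) × (17/23) ≈ 0.000632116
heron: (23/148) × (1/23) × (5/23) × (3/23) × (7/23) × (21/23) ≈ 0.0000532397
ibis: (102/148) × (88/102) × (10/102) × (40/102) × (62/102) × (13/102) ≈ 0.00177099
Highest score → ibis.

ibis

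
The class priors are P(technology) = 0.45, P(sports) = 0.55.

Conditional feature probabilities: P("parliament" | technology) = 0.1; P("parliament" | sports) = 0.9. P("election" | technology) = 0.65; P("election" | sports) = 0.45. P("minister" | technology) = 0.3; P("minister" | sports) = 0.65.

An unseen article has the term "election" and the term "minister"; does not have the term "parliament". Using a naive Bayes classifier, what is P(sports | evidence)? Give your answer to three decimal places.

technology: 0.45 × (1−0.1) × 0.65 × 0.3 = 0.078975
sports: 0.55 × (1−0.9) × 0.45 × 0.65 = 0.0160875
P(sports | x) = 0.0160875 / 0.0950625 ≈ 0.169

0.169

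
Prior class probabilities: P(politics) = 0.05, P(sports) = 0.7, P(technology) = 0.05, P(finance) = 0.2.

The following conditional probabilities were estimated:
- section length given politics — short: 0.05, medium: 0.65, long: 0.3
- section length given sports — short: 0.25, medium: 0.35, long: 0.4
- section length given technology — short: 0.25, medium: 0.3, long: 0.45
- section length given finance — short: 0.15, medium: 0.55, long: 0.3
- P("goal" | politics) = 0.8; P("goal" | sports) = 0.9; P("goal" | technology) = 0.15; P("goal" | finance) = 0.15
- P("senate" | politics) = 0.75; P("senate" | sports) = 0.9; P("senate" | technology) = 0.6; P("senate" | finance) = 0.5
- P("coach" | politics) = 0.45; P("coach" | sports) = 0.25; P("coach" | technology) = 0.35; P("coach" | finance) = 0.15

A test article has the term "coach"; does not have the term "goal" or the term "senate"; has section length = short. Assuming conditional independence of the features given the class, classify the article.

politics: 0.05 × 0.05 × (1−0.8) × (1−0.75) × 0.45 = 0.00005625
sports: 0.7 × 0.25 × (1−0.9) × (1−0.9) × 0.25 = 0.0004375
technology: 0.05 × 0.25 × (1−0.15) × (1−0.6) × 0.35 = 0.0014875
finance: 0.2 × 0.15 × (1−0.15) × (1−0.5) × 0.15 = 0.0019125
Highest score → finance.

finance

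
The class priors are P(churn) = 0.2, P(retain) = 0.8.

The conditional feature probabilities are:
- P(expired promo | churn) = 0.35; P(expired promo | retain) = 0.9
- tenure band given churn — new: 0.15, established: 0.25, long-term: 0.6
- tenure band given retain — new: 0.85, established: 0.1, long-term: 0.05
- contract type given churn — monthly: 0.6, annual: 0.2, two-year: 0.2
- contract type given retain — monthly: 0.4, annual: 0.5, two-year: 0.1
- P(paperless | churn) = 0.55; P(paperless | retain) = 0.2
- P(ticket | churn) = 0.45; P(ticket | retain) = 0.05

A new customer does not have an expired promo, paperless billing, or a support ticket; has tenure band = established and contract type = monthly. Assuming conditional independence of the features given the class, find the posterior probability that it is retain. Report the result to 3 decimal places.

churn: 0.2 × (1−0.35) × 0.25 × 0.6 × (1−0.55) × (1−0.45) = 0.00482625
retain: 0.8 × (1−0.9) × 0.1 × 0.4 × (1−0.2) × (1−0.05) = 0.002432
P(retain | x) = 0.002432 / 0.00725825 ≈ 0.335

0.335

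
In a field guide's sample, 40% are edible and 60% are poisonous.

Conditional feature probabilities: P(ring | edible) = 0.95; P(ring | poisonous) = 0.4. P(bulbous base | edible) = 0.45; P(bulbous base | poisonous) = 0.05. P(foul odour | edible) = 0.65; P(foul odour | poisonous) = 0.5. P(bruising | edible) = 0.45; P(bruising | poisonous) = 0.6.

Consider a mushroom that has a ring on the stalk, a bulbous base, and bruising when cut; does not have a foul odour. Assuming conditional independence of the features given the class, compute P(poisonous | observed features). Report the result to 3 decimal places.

0.118

edible: 0.4 × 0.95 × 0.45 × (1−0.65) × 0.45 = 0.0269325
poisonous: 0.6 × 0.4 × 0.05 × (1−0.5) × 0.6 = 0.0036
P(poisonous | x) = 0.0036 / 0.0305325 ≈ 0.118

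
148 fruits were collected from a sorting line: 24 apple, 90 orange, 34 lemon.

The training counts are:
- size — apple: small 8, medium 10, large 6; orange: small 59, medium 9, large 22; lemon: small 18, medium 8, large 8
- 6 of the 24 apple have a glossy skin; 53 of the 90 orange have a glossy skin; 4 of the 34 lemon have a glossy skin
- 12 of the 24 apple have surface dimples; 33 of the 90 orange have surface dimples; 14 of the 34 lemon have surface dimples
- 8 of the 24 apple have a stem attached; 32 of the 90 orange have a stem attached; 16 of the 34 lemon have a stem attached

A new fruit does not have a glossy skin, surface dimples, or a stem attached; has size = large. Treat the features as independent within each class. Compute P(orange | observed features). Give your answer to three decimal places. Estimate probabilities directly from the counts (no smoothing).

apple: (24/148) × (6/24) × (18/24) × (12/24) × (16/24) ≈ 0.0101351
orange: (90/148) × (22/90) × (37/90) × (57/90) × (58/90) ≈ 0.0249424
lemon: (34/148) × (8/34) × (30/34) × (20/34) × (18/34) ≈ 0.014853
P(orange | x) = 0.0249424 / 0.0499305 ≈ 0.500

0.500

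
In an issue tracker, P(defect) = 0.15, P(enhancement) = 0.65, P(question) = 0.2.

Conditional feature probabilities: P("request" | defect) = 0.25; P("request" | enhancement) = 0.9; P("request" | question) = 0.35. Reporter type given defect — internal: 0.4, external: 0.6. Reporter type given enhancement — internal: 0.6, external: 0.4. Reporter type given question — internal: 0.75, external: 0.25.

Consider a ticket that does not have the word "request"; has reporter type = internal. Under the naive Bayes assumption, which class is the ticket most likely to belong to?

question

defect: 0.15 × (1−0.25) × 0.4 = 0.045
enhancement: 0.65 × (1−0.9) × 0.6 = 0.039
question: 0.2 × (1−0.35) × 0.75 = 0.0975
Highest score → question.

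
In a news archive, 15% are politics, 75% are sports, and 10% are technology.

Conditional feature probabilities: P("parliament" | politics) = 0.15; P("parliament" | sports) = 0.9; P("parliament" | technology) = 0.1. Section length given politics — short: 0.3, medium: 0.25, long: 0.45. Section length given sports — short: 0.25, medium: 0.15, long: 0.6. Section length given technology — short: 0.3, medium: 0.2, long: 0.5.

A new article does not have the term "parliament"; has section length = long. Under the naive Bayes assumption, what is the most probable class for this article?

politics

politics: 0.15 × (1−0.15) × 0.45 = 0.057375
sports: 0.75 × (1−0.9) × 0.6 = 0.045
technology: 0.1 × (1−0.1) × 0.5 = 0.045
Highest score → politics.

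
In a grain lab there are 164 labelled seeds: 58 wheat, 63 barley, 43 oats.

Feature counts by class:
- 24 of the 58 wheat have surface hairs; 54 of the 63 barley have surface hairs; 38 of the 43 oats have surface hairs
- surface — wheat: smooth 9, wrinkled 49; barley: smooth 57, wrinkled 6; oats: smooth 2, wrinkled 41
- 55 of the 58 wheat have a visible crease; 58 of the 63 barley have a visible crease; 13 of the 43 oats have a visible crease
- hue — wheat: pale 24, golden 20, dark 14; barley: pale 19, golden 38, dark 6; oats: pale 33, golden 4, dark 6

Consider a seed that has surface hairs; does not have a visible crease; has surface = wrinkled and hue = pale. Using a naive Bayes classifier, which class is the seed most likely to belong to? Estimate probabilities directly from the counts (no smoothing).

oats

wheat: (58/164) × (24/58) × (49/58) × (3/58) × (24/58) ≈ 0.00264613
barley: (63/164) × (54/63) × (6/63) × (5/63) × (19/63) ≈ 0.000750591
oats: (43/164) × (38/43) × (41/43) × (30/43) × (33/43) ≈ 0.118291
Highest score → oats.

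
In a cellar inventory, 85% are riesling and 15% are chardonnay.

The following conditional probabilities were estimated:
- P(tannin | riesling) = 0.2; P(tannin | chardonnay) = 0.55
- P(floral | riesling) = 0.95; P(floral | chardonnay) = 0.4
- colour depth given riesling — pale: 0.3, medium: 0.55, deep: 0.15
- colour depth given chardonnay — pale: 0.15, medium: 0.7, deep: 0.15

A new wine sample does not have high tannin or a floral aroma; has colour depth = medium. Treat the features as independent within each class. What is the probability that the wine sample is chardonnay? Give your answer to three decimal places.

0.603

riesling: 0.85 × (1−0.2) × (1−0.95) × 0.55 = 0.0187
chardonnay: 0.15 × (1−0.55) × (1−0.4) × 0.7 = 0.02835
P(chardonnay | x) = 0.02835 / 0.04705 ≈ 0.603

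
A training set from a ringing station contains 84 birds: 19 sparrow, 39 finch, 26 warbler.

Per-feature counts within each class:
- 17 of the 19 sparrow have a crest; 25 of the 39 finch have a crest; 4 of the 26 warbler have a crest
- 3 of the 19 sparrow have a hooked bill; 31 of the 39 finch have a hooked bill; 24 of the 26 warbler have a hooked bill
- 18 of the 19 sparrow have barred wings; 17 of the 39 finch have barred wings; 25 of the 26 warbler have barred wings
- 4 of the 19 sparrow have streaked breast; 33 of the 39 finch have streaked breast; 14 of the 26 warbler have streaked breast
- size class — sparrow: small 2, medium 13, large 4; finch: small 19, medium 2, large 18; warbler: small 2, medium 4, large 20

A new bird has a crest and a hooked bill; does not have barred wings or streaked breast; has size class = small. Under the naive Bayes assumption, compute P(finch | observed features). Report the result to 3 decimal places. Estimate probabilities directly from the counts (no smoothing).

sparrow: (19/84) × (17/19) × (3/19) × (1/19) × (15/19) × (2/19) ≈ 0.000139765
finch: (39/84) × (25/39) × (31/39) × (22/39) × (6/39) × (19/39) ≈ 0.0100021
warbler: (26/84) × (4/26) × (24/26) × (1/26) × (12/26) × (2/26) ≈ 0.0000600219
P(finch | x) = 0.0100021 / 0.0102018869 ≈ 0.980

0.980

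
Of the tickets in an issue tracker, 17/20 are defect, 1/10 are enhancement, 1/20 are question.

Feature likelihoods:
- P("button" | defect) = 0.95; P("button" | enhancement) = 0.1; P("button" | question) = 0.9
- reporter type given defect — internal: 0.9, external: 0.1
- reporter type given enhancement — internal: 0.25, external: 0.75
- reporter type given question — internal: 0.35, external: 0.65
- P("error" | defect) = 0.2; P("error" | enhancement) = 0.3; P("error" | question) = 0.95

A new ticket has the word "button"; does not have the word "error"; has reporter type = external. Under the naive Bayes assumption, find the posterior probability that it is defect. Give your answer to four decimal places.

defect: 0.85 × 0.95 × 0.1 × (1−0.2) = 0.0646
enhancement: 0.1 × 0.1 × 0.75 × (1−0.3) = 0.00525
question: 0.05 × 0.9 × 0.65 × (1−0.95) = 0.0014625
P(defect | x) = 0.0646 / 0.0713125 ≈ 0.9059

0.9059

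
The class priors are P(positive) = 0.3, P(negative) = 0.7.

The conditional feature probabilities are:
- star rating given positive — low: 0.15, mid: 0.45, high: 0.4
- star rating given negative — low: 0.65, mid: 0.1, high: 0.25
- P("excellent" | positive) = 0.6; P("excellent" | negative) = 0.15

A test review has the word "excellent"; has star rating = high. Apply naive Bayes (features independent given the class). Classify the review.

positive: 0.3 × 0.4 × 0.6 = 0.072
negative: 0.7 × 0.25 × 0.15 = 0.02625
Highest score → positive.

positive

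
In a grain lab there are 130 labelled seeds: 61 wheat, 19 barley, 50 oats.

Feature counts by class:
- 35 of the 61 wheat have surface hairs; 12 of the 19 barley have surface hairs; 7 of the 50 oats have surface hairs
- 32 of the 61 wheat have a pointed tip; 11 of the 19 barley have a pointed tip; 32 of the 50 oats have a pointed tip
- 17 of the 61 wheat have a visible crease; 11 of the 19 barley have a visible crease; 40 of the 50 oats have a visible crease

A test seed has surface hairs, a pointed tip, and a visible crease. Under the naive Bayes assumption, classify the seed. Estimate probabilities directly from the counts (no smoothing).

wheat

wheat: (61/130) × (35/61) × (32/61) × (17/61) ≈ 0.0393608
barley: (19/130) × (12/19) × (11/19) × (11/19) ≈ 0.0309397
oats: (50/130) × (7/50) × (32/50) × (40/50) ≈ 0.0275692
Highest score → wheat.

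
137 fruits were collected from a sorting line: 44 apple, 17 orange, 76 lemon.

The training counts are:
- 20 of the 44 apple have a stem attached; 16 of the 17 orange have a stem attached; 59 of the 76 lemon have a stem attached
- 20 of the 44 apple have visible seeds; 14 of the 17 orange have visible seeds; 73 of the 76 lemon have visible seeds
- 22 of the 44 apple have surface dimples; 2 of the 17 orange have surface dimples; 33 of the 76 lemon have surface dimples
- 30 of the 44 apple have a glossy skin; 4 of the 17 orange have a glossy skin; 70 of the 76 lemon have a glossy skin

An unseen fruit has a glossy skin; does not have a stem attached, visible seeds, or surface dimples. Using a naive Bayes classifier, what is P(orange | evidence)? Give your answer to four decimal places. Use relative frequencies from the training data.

apple: (44/137) × (24/44) × (24/44) × (22/44) × (30/44) ≈ 0.0325753
orange: (17/137) × (1/17) × (3/17) × (15/17) × (4/17) ≈ 0.000267427
lemon: (76/137) × (17/76) × (3/76) × (43/76) × (70/76) ≈ 0.00255256
P(orange | x) = 0.000267427 / 0.035395287 ≈ 0.0076

0.0076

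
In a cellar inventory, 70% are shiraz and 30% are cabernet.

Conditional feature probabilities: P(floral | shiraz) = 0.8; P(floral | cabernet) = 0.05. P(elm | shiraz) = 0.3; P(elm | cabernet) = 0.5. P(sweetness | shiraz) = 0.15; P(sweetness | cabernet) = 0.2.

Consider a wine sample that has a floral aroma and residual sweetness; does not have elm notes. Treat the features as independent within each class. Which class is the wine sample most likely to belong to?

shiraz

shiraz: 0.7 × 0.8 × (1−0.3) × 0.15 = 0.0588
cabernet: 0.3 × 0.05 × (1−0.5) × 0.2 = 0.0015
Highest score → shiraz.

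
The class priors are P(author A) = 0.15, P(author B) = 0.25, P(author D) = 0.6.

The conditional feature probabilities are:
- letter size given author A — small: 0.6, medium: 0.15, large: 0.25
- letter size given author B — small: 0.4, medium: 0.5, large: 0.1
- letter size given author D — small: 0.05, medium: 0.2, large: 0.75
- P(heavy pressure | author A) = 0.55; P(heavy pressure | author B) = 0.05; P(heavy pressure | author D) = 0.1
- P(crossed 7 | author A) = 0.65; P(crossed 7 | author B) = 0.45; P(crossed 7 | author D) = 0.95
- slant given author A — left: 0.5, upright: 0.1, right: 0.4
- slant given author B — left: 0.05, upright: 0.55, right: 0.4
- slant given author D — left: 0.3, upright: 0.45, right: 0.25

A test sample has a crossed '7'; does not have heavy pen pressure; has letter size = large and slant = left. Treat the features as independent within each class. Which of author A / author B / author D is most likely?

author D

author A: 0.15 × 0.25 × (1−0.55) × 0.65 × 0.5 = 0.005484375
author B: 0.25 × 0.1 × (1−0.05) × 0.45 × 0.05 = 0.000534375
author D: 0.6 × 0.75 × (1−0.1) × 0.95 × 0.3 = 0.115425
Highest score → author D.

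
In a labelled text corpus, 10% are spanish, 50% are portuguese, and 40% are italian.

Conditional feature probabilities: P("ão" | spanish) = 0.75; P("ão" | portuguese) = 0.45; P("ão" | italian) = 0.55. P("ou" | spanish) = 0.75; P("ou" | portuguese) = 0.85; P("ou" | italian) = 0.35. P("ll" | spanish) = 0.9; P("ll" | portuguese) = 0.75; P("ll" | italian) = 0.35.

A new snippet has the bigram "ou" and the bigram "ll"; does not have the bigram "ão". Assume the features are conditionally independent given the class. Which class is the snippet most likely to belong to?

spanish: 0.1 × (1−0.75) × 0.75 × 0.9 = 0.016875
portuguese: 0.5 × (1−0.45) × 0.85 × 0.75 = 0.1753125
italian: 0.4 × (1−0.55) × 0.35 × 0.35 = 0.02205
Highest score → portuguese.

portuguese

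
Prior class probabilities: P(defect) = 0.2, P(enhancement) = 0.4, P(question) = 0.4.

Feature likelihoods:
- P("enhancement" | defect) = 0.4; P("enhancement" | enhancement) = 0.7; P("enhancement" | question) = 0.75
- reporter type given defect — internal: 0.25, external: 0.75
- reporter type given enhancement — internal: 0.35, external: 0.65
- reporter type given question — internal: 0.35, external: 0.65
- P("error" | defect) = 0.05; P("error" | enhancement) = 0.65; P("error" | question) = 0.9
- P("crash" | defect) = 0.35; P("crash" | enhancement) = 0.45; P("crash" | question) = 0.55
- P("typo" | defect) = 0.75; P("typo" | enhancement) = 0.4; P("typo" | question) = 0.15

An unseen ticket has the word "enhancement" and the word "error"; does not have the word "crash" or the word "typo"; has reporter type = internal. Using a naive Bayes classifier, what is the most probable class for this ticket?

question

defect: 0.2 × 0.4 × 0.25 × 0.05 × (1−0.35) × (1−0.75) = 0.0001625
enhancement: 0.4 × 0.7 × 0.35 × 0.65 × (1−0.45) × (1−0.4) = 0.021021
question: 0.4 × 0.75 × 0.35 × 0.9 × (1−0.55) × (1−0.15) = 0.03614625
Highest score → question.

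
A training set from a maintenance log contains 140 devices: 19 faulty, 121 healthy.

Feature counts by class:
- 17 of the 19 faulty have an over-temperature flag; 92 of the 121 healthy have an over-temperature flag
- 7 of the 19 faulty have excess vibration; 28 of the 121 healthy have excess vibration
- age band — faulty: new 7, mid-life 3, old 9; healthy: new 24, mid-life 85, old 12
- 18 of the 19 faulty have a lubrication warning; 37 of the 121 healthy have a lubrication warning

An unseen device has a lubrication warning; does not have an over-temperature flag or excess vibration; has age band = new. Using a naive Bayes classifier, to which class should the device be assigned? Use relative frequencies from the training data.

healthy

faulty: (19/140) × (2/19) × (12/19) × (7/19) × (18/19) ≈ 0.00314915
healthy: (121/140) × (29/121) × (93/121) × (24/121) × (37/121) ≈ 0.00965628
Highest score → healthy.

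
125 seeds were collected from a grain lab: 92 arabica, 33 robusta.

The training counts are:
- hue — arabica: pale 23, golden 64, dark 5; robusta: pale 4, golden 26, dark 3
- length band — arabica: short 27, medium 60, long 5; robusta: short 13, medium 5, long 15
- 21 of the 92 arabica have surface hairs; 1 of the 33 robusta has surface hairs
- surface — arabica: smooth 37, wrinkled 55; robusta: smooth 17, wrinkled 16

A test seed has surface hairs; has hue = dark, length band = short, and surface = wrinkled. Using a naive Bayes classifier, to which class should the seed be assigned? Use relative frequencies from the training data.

arabica: (92/125) × (5/92) × (27/92) × (21/92) × (55/92) ≈ 0.00160193
robusta: (33/125) × (3/33) × (13/33) × (1/33) × (16/33) ≈ 0.00013891
Highest score → arabica.

arabica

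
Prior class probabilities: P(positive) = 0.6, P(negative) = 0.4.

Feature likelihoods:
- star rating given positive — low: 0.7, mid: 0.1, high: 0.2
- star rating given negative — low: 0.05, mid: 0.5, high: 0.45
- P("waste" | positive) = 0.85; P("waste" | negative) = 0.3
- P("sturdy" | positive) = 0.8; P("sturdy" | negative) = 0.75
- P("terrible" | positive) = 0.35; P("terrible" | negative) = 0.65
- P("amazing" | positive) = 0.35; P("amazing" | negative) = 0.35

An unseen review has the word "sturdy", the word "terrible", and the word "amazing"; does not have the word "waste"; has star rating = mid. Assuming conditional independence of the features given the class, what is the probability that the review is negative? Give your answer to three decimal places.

positive: 0.6 × 0.1 × (1−0.85) × 0.8 × 0.35 × 0.35 = 0.000882
negative: 0.4 × 0.5 × (1−0.3) × 0.75 × 0.65 × 0.35 = 0.0238875
P(negative | x) = 0.0238875 / 0.0247695 ≈ 0.964

0.964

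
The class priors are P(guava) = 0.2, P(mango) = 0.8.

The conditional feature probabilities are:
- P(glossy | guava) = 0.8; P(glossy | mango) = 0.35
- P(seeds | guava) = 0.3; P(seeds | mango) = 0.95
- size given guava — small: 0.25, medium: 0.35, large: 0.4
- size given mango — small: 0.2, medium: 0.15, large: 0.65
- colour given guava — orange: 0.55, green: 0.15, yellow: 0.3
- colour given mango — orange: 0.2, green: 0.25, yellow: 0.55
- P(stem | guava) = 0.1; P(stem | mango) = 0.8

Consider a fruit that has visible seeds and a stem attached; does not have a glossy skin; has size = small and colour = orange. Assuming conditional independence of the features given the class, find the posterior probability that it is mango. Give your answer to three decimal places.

0.990

guava: 0.2 × (1−0.8) × 0.3 × 0.25 × 0.55 × 0.1 = 0.000165
mango: 0.8 × (1−0.35) × 0.95 × 0.2 × 0.2 × 0.8 = 0.015808
P(mango | x) = 0.015808 / 0.015973 ≈ 0.990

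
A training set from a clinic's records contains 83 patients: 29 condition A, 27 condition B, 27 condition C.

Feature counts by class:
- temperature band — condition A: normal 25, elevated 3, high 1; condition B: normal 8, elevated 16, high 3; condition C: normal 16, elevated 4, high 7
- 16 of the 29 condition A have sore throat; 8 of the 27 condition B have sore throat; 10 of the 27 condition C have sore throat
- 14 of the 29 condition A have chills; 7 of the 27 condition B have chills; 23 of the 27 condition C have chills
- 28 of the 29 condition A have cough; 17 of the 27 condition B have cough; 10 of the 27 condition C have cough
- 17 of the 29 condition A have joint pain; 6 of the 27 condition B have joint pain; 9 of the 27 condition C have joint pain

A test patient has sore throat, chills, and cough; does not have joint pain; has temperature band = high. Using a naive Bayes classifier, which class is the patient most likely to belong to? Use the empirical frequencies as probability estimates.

condition C

condition A: (29/83) × (1/29) × (16/29) × (14/29) × (28/29) × (12/29) ≈ 0.00128209
condition B: (27/83) × (3/27) × (8/27) × (7/27) × (17/27) × (21/27) ≈ 0.0013597
condition C: (27/83) × (7/27) × (10/27) × (23/27) × (10/27) × (18/27) ≈ 0.00657
Highest score → condition C.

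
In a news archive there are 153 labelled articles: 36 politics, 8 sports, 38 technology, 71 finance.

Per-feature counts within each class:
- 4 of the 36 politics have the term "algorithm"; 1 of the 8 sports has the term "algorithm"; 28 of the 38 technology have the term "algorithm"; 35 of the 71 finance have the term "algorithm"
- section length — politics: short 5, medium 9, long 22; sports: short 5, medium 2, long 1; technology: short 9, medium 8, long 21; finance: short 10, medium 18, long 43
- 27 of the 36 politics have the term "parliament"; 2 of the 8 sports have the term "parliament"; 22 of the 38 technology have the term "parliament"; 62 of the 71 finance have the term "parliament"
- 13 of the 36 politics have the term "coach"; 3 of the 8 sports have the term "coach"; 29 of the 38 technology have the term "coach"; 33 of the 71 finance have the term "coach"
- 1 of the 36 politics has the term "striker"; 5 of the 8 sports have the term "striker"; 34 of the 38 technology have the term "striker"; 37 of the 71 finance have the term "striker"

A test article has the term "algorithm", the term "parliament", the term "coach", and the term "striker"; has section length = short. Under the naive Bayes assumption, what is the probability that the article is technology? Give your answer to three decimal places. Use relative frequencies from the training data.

0.708

politics: (36/153) × (4/36) × (5/36) × (27/36) × (13/36) × (1/36) ≈ 0.0000273172
sports: (8/153) × (1/8) × (5/8) × (2/8) × (3/8) × (5/8) ≈ 0.000239354
technology: (38/153) × (28/38) × (9/38) × (22/38) × (29/38) × (34/38) ≈ 0.0171346
finance: (71/153) × (35/71) × (10/71) × (62/71) × (33/71) × (37/71) ≈ 0.00681476
P(technology | x) = 0.0171346 / 0.0242160312 ≈ 0.708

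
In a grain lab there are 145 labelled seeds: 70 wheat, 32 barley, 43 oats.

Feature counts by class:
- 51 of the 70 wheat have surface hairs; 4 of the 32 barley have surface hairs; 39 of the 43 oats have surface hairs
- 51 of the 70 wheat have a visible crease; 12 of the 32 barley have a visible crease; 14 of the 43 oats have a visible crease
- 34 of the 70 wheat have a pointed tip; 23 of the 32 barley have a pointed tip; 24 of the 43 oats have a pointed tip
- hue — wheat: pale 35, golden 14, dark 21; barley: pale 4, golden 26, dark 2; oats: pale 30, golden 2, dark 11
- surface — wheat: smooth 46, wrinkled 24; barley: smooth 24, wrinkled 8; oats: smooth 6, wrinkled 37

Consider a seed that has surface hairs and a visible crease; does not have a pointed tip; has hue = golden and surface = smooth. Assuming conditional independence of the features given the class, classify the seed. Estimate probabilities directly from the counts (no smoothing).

wheat

wheat: (70/145) × (51/70) × (51/70) × (36/70) × (14/70) × (46/70) ≈ 0.0173208
barley: (32/145) × (4/32) × (12/32) × (9/32) × (26/32) × (24/32) ≈ 0.00177297
oats: (43/145) × (39/43) × (14/43) × (19/43) × (2/43) × (6/43) ≈ 0.000251123
Highest score → wheat.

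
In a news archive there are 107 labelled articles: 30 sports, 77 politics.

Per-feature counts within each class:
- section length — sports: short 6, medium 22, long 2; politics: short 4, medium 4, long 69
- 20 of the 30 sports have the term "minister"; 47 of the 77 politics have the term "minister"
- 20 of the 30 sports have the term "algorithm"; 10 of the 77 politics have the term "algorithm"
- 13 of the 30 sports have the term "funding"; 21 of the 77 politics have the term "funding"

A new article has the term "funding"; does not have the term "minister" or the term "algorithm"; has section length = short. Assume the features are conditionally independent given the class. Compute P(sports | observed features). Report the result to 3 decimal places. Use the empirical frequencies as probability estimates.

0.439

sports: (30/107) × (6/30) × (10/30) × (10/30) × (13/30) ≈ 0.0026999
politics: (77/107) × (4/77) × (30/77) × (67/77) × (21/77) ≈ 0.00345636
P(sports | x) = 0.0026999 / 0.00615626 ≈ 0.439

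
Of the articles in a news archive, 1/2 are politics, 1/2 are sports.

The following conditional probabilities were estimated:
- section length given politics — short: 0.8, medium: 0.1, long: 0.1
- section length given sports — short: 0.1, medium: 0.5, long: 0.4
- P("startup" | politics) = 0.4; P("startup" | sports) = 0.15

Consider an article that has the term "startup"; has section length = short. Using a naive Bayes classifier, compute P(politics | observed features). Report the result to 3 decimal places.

0.955

politics: 0.5 × 0.8 × 0.4 = 0.16
sports: 0.5 × 0.1 × 0.15 = 0.0075
P(politics | x) = 0.16 / 0.1675 ≈ 0.955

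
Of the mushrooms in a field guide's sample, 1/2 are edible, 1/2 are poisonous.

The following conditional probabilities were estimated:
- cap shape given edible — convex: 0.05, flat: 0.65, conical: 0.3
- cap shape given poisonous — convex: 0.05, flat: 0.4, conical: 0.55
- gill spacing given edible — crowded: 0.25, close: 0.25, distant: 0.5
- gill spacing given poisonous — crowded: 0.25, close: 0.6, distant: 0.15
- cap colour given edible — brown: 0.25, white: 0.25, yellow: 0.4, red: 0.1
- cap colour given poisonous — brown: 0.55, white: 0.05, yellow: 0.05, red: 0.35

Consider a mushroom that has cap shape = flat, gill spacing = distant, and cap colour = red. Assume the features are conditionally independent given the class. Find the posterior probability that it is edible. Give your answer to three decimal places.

edible: 0.5 × 0.65 × 0.5 × 0.1 = 0.01625
poisonous: 0.5 × 0.4 × 0.15 × 0.35 = 0.0105
P(edible | x) = 0.01625 / 0.02675 ≈ 0.607

0.607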